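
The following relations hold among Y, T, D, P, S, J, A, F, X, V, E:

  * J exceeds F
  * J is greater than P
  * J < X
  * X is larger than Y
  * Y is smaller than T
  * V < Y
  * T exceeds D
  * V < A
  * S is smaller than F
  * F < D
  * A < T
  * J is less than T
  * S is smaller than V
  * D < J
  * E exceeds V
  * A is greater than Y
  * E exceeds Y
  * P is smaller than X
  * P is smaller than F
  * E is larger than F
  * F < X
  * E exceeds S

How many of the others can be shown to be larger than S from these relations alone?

The elements the relations force above S are F, D, V, Y, J, A, X, E, T — no chain reaches any other.
That is 9.

9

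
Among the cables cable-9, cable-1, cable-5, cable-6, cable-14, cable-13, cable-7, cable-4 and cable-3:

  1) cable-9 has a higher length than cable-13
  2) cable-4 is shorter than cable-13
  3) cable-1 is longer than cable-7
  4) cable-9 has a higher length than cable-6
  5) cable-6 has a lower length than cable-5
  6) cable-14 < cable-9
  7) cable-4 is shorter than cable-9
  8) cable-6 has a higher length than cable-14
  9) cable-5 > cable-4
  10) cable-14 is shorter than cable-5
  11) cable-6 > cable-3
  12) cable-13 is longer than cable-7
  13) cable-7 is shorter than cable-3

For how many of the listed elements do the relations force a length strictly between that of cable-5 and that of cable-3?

Chaining upward from cable-3 reaches: cable-6, cable-9.
Chaining downward from cable-5 reaches: cable-7, cable-14, cable-4, cable-6.
Strictly between cable-3 and cable-5 are those in both lists: cable-6 — 1 element.

1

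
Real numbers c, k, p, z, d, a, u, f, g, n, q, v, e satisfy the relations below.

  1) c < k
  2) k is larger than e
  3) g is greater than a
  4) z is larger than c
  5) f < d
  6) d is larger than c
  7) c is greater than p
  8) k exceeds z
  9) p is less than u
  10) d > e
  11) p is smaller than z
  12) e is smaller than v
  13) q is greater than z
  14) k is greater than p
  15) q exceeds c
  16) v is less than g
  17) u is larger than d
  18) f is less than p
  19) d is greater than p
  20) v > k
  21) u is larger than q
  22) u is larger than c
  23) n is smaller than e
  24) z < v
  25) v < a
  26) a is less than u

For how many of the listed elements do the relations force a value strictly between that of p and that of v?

Chaining upward from p reaches: c, z, k, a, g, d, q, u.
Chaining downward from v reaches: f, n, c, z, e, k.
Strictly between p and v are those in both lists: c, z, k — 3 elements.

3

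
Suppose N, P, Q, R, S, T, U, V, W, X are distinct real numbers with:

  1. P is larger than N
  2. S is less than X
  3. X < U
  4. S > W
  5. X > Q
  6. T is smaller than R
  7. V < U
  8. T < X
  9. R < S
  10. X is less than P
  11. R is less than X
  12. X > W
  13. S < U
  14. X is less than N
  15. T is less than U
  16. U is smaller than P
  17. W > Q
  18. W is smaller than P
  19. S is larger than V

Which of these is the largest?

Chaining downward from P: directly below it, W, X, U, N; then Q, V, T, R, S.
That covers every other element, and nothing is given above P, so P is the largest.

P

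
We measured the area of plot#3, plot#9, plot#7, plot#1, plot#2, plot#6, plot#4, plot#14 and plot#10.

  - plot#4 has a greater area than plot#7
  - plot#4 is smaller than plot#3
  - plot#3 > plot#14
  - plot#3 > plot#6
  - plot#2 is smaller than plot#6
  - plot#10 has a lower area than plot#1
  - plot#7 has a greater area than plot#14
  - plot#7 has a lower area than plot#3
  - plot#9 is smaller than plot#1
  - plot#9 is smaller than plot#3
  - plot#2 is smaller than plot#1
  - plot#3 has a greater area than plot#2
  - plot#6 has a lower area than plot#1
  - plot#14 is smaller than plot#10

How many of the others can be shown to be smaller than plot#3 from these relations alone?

6

Directly below plot#3: plot#14, plot#9, plot#2, plot#7, plot#6, plot#4.
No other element is forced below plot#3 by the given relations, so the count is 6.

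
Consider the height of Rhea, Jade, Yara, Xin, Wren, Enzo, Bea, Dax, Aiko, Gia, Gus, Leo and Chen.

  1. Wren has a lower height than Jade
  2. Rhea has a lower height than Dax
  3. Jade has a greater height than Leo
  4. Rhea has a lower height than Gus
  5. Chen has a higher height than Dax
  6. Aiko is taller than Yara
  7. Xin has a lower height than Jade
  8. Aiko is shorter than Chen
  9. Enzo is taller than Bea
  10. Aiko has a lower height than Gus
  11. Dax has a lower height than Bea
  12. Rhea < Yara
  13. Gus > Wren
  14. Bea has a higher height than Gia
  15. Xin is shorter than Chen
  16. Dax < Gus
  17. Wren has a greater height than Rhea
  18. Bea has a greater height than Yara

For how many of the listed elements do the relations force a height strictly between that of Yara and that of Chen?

The relations place Yara below Chen. An element lies strictly between them when it is forced above Yara and also forced below Chen.
Above Yara: {Aiko, Bea, Gus, Enzo}. Below Chen: {Rhea, Xin, Dax, Aiko}.
Intersection: {Aiko} — 1.

1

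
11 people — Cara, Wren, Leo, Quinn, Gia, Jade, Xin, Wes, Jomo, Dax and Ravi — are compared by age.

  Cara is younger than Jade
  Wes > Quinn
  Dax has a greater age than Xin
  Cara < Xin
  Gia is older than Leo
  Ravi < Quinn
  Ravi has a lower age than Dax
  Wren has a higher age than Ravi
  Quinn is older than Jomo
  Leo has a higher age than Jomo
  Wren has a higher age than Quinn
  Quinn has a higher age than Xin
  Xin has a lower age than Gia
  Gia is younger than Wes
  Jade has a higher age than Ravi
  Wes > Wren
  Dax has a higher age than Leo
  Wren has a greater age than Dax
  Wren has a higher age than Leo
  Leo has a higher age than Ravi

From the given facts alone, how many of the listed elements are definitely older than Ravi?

7

From Ravi the given relations immediately reach Leo, Dax, Quinn, Wren, Jade.
From those, Gia, Wes — 7 in total.
No other element is forced above Ravi by the given relations, so the count is 7.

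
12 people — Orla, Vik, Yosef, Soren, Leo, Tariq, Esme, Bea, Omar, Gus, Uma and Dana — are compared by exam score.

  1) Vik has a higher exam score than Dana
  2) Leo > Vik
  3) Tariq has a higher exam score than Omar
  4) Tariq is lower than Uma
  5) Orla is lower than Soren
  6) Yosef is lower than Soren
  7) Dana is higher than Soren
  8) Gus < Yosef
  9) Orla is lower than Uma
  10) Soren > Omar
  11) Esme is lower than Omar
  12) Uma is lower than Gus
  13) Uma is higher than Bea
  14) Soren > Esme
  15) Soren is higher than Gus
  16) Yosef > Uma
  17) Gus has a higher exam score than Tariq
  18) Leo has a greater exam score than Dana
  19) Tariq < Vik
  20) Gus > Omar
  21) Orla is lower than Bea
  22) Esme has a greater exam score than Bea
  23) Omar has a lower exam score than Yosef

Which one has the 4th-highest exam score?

Chaining the given pairs: Orla < Bea < Esme < Omar < Tariq < Uma < Gus < Yosef < Soren < Dana < Vik < Leo.
The 4th largest is Soren.

Soren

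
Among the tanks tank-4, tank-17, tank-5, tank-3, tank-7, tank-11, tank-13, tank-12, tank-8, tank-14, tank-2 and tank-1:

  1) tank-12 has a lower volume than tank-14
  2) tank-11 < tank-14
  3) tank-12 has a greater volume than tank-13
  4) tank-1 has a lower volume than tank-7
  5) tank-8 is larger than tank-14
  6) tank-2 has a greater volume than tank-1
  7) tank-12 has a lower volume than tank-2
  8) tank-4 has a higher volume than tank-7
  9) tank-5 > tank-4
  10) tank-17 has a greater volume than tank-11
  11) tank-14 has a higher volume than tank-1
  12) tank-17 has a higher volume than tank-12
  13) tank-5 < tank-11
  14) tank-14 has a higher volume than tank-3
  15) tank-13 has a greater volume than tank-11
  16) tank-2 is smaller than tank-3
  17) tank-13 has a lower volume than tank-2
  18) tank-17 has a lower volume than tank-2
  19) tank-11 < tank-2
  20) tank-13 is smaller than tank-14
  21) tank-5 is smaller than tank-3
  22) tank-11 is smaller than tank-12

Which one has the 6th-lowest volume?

The consecutive relations fix a unique order: tank-1 < tank-7 < tank-4 < tank-5 < tank-11 < tank-13 < tank-12 < tank-17 < tank-2 < tank-3 < tank-14 < tank-8.
The 6th smallest is tank-13.

tank-13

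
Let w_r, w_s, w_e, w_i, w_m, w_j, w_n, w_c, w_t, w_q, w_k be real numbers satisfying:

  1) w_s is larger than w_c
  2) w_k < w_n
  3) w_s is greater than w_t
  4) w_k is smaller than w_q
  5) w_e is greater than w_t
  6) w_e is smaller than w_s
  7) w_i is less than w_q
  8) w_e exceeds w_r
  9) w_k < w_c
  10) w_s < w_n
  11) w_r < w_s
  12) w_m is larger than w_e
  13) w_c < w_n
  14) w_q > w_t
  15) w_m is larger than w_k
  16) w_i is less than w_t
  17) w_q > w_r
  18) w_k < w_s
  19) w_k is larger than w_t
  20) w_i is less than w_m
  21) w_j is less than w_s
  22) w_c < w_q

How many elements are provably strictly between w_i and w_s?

4

The relations place w_i below w_s. An element lies strictly between them when it is forced above w_i and also forced below w_s.
Above w_i: {w_t, w_k, w_e, w_c, w_q, w_m, w_n}. Below w_s: {w_r, w_j, w_t, w_k, w_e, w_c}.
Intersection: {w_t, w_k, w_e, w_c} — 4.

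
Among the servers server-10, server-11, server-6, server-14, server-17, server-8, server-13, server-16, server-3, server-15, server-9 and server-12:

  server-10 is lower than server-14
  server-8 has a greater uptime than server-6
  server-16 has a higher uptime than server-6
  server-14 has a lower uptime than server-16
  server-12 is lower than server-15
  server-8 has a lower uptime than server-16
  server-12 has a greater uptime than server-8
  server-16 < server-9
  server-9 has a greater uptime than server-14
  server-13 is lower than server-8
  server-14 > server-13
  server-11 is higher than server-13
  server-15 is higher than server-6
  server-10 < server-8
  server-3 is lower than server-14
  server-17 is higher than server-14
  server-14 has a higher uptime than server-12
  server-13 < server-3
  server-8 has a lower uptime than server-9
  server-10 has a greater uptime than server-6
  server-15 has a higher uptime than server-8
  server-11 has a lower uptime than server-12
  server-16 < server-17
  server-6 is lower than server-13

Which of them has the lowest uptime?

server-13 is not least since server-6 < server-13; server-10 is not least since server-6 < server-10; server-11 is not least since server-13 < server-11; server-8 is not least since server-10 < server-8; server-3 is not least since server-13 < server-3; server-12 is not least since server-8 < server-12; server-14 is not least since server-3 < server-14; server-16 is not least since server-6 < server-16; server-17 is not least since server-16 < server-17; server-9 is not least since server-14 < server-9; server-15 is not least since server-6 < server-15.
Only server-6 has nothing below it, so server-6 is the lowest uptime.

server-6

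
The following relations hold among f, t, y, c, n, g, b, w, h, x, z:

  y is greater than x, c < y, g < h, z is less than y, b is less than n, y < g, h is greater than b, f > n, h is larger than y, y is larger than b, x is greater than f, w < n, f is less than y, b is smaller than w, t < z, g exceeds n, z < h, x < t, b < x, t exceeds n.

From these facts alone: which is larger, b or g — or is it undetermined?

Link the given pairs in sequence: b < w; w < n; n < f; f < x; x < t; t < z; z < y; y < g.
Together: b < w < n < f < x < t < z < y < g.
So g is larger.

g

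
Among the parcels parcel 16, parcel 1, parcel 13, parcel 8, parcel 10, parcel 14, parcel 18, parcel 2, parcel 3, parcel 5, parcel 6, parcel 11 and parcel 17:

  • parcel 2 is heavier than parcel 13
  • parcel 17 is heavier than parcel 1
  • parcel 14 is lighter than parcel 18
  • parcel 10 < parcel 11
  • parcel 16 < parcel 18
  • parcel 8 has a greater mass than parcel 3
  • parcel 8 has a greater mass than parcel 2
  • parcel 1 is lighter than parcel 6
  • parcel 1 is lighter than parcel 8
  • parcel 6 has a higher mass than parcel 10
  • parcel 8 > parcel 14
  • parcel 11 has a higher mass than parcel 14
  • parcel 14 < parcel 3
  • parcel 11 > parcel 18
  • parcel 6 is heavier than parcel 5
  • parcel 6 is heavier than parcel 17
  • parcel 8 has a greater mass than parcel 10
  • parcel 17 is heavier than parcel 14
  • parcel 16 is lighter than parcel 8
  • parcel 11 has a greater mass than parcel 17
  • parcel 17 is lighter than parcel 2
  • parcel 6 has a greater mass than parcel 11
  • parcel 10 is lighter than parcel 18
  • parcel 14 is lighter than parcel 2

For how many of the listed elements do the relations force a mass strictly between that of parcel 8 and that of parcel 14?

3

The relations place parcel 14 below parcel 8. An element lies strictly between them when it is forced above parcel 14 and also forced below parcel 8.
Above parcel 14: {parcel 3, parcel 18, parcel 17, parcel 2, parcel 11, parcel 6}. Below parcel 8: {parcel 16, parcel 13, parcel 10, parcel 1, parcel 3, parcel 17, parcel 2}.
Intersection: {parcel 3, parcel 17, parcel 2} — 3.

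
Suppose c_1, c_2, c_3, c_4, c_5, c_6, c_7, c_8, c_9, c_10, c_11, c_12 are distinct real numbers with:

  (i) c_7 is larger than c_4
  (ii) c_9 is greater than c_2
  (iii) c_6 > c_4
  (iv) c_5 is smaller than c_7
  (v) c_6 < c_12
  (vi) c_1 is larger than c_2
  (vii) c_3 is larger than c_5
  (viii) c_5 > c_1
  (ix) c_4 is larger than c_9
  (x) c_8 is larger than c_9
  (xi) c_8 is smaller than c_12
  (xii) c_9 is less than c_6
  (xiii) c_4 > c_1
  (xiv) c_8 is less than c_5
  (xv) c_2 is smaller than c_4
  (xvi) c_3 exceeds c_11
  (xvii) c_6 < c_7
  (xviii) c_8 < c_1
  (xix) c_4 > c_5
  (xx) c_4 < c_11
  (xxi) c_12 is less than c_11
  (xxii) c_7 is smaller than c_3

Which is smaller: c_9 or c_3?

The relevant relations are c_9 < c_8; c_8 < c_1; c_1 < c_5; c_5 < c_4; c_4 < c_6; c_6 < c_12; c_12 < c_11; c_11 < c_3.
Chaining these gives c_9 < c_8 < c_1 < c_5 < c_4 < c_6 < c_12 < c_11 < c_3.
So c_9 < c_3; c_9 is the smaller of the two.

c_9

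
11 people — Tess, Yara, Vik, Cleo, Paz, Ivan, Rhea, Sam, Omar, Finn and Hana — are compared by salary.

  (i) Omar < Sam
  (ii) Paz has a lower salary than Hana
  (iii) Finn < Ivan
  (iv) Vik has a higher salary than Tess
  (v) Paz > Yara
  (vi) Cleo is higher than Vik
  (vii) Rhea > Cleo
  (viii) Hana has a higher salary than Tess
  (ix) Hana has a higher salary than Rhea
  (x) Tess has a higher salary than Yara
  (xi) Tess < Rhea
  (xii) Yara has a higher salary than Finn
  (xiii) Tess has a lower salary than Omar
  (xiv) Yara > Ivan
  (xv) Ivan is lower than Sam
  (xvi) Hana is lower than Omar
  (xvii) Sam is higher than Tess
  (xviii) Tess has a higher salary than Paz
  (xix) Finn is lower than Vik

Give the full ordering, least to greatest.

Each adjacent pair is fixed by a given relation: Finn < Ivan; Ivan < Yara; Yara < Paz; Paz < Tess; Tess < Vik; Vik < Cleo; Cleo < Rhea; Rhea < Hana; Hana < Omar; Omar < Sam. Chaining them end to end gives the full order.

Finn < Ivan < Yara < Paz < Tess < Vik < Cleo < Rhea < Hana < Omar < Sam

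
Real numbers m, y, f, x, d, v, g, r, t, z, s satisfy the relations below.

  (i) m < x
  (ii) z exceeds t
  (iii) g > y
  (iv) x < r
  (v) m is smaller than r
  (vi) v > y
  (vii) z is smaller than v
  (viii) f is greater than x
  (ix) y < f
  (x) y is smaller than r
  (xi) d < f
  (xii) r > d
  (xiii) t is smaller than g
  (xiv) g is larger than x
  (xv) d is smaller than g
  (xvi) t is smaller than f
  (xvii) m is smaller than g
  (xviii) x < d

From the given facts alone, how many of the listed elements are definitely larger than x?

4

The elements the relations force above x are d, r, f, g — no chain reaches any other.
That is 4.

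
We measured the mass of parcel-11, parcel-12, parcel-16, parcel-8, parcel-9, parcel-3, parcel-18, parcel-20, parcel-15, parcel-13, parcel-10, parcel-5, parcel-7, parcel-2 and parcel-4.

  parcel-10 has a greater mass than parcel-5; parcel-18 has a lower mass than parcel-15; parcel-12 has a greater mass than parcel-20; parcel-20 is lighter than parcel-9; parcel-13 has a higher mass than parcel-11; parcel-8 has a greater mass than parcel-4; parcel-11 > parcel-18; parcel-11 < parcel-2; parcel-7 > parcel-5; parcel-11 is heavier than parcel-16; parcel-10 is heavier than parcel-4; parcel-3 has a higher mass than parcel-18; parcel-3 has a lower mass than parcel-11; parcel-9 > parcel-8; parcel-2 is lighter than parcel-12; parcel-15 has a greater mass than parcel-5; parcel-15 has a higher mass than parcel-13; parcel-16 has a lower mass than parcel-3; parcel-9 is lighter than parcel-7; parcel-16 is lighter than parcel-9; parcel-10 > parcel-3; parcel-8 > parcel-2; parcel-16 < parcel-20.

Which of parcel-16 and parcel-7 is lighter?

parcel-16 < parcel-3 and parcel-3 < parcel-11 give parcel-16 < parcel-11.
With parcel-11 < parcel-2: parcel-16 < parcel-3 < parcel-11 < parcel-2.
Then parcel-2 < parcel-8 extends the chain to parcel-8.
Then parcel-8 < parcel-9 extends the chain to parcel-9.
Then parcel-9 < parcel-7 extends the chain to parcel-7.
So parcel-16 < parcel-7; parcel-16 is the lighter of the two.

parcel-16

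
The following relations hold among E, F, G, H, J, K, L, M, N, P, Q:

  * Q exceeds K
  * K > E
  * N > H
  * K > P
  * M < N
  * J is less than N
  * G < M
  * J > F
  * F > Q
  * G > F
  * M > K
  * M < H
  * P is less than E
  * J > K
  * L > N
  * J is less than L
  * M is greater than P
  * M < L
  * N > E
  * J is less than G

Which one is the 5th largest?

Piecing the relations together gives one ordering: P < E < K < Q < F < J < G < M < H < N < L.
The 5th largest is G.

G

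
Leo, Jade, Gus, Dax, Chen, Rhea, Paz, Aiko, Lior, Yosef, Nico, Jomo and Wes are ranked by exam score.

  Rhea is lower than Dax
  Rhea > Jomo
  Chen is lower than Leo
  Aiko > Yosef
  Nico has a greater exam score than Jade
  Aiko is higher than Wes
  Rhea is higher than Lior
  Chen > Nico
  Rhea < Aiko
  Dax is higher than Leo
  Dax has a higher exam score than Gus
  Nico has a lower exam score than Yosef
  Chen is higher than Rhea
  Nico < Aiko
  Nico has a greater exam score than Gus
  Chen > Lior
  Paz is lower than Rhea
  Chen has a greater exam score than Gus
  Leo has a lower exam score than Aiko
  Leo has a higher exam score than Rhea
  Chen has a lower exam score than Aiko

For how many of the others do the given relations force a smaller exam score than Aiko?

From Aiko the given relations immediately reach Wes, Nico, Rhea, Yosef, Chen, Leo.
From those, Jade, Lior, Gus, Jomo, Paz — 11 in total.
Nothing else is reachable below Aiko; 11 in all.

11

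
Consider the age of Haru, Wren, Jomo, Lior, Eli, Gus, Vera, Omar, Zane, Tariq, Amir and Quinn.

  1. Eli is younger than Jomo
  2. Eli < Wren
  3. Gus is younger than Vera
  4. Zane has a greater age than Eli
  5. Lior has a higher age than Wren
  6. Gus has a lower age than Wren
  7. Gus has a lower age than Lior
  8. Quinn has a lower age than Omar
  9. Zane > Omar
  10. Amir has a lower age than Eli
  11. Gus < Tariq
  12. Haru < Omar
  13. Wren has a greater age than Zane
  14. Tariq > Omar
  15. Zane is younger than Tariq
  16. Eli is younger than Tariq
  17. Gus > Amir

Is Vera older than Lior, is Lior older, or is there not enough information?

Following every chain through Vera: below Vera we get Amir, Gus.
Lior is not reached, and no chain runs the other way from Lior to Vera.
So the given relations leave the order of Vera and Lior undetermined.

undetermined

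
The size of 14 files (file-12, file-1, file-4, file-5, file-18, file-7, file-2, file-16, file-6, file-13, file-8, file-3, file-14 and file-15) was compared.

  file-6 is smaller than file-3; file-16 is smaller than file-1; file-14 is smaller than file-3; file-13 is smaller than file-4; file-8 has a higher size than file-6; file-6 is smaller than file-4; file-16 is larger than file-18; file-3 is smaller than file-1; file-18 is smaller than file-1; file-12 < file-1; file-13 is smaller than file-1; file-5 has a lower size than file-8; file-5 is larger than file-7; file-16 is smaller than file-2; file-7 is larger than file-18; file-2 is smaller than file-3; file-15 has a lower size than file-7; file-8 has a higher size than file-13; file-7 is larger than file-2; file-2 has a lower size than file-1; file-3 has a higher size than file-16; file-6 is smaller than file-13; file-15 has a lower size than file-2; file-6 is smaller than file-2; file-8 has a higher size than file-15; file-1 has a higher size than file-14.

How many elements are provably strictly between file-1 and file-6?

Chaining upward from file-6 reaches: file-13, file-2, file-7, file-4, file-5, file-3, file-8.
Chaining downward from file-1 reaches: file-18, file-15, file-13, file-16, file-2, file-12, file-14, file-3.
Strictly between file-6 and file-1 are those in both lists: file-13, file-2, file-3 — 3 elements.

3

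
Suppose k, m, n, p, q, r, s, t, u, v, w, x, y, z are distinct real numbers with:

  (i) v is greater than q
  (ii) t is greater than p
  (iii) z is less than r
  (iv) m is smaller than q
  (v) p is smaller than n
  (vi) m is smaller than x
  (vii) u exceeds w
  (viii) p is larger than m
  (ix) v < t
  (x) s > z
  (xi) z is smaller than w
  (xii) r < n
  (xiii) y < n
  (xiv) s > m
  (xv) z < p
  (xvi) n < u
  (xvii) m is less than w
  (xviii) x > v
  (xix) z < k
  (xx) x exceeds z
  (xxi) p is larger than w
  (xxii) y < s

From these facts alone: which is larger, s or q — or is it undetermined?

undetermined

Following every chain through q: above q we get v, x, t; below q we get m.
s is not reached, and no chain runs the other way from s to q.
So the given relations leave the order of q and s undetermined.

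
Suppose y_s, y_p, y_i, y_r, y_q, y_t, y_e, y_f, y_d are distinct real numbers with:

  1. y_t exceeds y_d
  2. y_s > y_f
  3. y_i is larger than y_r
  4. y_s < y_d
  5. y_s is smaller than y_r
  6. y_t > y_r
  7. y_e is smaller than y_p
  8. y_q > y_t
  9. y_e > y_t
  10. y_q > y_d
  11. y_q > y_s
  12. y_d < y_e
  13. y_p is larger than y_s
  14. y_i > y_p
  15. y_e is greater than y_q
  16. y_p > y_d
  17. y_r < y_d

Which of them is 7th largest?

The consecutive relations fix a unique order: y_f < y_s < y_r < y_d < y_t < y_q < y_e < y_p < y_i.
The 7th largest is y_r.

y_r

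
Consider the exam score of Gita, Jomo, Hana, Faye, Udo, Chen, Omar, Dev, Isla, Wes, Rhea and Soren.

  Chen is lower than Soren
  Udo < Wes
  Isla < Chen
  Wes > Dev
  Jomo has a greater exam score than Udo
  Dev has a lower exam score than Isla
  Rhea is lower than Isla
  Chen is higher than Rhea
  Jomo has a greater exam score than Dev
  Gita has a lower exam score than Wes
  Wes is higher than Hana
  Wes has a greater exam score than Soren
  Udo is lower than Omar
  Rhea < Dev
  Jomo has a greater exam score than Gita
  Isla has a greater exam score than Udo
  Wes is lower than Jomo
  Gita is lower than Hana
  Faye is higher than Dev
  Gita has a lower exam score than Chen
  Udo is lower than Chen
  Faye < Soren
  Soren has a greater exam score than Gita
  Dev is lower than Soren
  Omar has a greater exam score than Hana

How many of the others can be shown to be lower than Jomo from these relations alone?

10

The elements the relations force below Jomo are Gita, Rhea, Dev, Hana, Udo, Isla, Faye, Chen, Soren, Wes — no chain reaches any other.
That is 10.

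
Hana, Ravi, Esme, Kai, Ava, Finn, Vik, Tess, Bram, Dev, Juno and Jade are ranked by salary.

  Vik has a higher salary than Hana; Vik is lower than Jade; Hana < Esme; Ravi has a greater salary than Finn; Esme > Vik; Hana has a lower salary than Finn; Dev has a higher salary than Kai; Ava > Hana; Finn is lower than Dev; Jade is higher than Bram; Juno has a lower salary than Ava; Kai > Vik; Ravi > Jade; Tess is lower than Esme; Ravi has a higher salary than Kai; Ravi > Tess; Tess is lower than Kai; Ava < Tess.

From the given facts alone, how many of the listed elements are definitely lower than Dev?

The elements the relations force below Dev are Hana, Finn, Vik, Juno, Ava, Tess, Kai — no chain reaches any other.
That is 7.

7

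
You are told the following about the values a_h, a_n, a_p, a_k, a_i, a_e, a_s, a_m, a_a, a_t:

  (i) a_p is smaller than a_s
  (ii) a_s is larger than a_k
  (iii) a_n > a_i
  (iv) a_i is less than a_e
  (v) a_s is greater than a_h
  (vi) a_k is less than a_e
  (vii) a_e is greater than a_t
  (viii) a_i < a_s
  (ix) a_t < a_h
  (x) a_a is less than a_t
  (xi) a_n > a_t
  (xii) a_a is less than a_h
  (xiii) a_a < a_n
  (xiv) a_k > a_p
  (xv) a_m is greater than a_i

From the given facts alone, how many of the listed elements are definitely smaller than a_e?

5

From a_e the given relations immediately reach a_i, a_k, a_t.
From those, a_a, a_p — 5 in total.
No other element is forced below a_e by the given relations, so the count is 5.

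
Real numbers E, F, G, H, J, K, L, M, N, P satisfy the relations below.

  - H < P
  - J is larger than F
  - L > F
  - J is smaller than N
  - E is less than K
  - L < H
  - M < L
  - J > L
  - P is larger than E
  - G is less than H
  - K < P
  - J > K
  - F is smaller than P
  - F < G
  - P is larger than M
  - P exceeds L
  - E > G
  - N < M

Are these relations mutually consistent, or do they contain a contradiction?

We have L < J stated directly, yet also J < N < M < L by chaining the others — so J < L. Contradiction.

inconsistent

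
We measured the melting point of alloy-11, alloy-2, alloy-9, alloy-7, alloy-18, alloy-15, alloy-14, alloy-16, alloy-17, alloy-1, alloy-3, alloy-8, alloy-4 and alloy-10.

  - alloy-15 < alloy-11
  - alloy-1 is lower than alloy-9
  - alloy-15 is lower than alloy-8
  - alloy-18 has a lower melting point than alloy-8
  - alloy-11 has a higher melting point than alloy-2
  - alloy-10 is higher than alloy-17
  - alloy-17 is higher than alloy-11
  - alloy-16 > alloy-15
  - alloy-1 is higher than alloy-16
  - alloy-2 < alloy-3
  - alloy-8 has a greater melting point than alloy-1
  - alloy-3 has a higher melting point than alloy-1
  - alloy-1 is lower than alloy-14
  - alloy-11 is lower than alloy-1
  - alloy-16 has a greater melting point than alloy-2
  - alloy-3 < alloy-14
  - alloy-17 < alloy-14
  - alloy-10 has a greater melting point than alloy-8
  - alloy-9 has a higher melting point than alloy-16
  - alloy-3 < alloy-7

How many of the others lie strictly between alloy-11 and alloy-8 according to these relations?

1

Chaining upward from alloy-11 reaches: alloy-1, alloy-9, alloy-3, alloy-17, alloy-7, alloy-10, alloy-14.
Chaining downward from alloy-8 reaches: alloy-18, alloy-15, alloy-2, alloy-16, alloy-1.
Strictly between alloy-11 and alloy-8 are those in both lists: alloy-1 — 1 element.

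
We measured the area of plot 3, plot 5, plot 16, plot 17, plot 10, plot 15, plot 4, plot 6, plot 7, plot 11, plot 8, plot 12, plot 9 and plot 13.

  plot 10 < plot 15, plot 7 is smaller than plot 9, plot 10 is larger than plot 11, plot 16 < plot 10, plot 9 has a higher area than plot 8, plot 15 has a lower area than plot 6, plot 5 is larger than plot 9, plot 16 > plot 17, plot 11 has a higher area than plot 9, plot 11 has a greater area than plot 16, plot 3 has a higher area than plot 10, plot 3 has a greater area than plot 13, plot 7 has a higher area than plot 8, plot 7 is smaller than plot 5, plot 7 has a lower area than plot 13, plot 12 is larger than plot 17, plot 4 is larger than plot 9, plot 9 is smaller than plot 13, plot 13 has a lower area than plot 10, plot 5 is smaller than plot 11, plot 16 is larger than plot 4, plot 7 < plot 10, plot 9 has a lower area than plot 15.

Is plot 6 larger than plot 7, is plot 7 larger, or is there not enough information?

plot 7 < plot 9 and plot 9 < plot 4 give plot 7 < plot 4.
With plot 4 < plot 16: plot 7 < plot 9 < plot 4 < plot 16.
Then plot 16 < plot 11 extends the chain to plot 11.
With plot 11 < plot 10: plot 7 < plot 9 < plot 4 < plot 16 < plot 11 < plot 10.
Then plot 10 < plot 15 extends the chain to plot 15.
With plot 15 < plot 6: plot 7 < plot 9 < plot 4 < plot 16 < plot 11 < plot 10 < plot 15 < plot 6.
So plot 6 is larger.

plot 6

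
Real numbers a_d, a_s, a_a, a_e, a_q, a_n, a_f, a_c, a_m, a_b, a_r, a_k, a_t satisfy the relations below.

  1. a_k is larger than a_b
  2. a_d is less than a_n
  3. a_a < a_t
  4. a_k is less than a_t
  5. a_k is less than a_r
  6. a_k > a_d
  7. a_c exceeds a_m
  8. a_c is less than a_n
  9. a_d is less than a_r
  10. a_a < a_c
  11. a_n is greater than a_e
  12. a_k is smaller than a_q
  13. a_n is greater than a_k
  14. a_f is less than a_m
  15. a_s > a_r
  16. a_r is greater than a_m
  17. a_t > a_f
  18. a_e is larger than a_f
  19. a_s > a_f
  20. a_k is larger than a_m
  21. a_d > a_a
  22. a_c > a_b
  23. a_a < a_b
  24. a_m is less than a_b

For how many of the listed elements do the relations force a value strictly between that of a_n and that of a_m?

3

The relations place a_m below a_n. An element lies strictly between them when it is forced above a_m and also forced below a_n.
Above a_m: {a_b, a_k, a_q, a_r, a_t, a_c, a_s}. Below a_n: {a_f, a_a, a_d, a_e, a_b, a_k, a_c}.
Intersection: {a_b, a_k, a_c} — 3.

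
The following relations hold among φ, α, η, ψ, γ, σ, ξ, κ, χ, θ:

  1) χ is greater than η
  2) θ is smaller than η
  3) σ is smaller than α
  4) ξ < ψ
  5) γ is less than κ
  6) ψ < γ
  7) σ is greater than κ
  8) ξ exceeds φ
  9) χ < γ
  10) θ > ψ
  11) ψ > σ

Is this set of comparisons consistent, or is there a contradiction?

We have σ < ψ stated directly, yet also ψ < θ < η < χ < γ < κ < σ by chaining the others — so ψ < σ. Contradiction.

inconsistent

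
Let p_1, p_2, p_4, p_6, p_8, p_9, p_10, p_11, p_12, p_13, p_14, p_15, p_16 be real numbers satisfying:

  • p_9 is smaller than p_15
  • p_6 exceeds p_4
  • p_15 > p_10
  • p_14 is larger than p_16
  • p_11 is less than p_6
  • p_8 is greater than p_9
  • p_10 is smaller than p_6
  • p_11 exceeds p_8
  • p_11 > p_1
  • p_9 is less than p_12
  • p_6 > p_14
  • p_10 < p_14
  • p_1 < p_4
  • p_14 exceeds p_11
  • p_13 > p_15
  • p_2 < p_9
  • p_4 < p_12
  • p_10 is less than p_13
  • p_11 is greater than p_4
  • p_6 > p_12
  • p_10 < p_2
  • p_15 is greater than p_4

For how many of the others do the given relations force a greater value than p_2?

8

Directly above p_2: p_9.
One step further: p_8, p_15, p_12 (4 so far).
One step further: p_13, p_11, p_6 (7 so far).
One step further: p_14 (8 so far).
No other element is forced above p_2 by the given relations, so the count is 8.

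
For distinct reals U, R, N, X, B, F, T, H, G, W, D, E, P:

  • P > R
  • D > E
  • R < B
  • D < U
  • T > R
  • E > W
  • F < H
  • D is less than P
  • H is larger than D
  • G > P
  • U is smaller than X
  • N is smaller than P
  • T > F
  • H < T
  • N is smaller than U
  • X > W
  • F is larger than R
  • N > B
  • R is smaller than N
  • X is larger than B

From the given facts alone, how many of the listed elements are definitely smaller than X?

From X the given relations immediately reach B, W, U.
From those, R, D, N — 6 in total.
From those, E — 7 in total.
No other element is forced below X by the given relations, so the count is 7.

7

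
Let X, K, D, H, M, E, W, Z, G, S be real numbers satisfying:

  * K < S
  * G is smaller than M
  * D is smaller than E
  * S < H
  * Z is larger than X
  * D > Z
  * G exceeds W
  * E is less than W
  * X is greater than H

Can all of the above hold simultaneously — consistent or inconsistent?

consistent

The single ordering K < S < H < X < Z < D < E < W < G < M satisfies every listed relation, so no contradiction arises.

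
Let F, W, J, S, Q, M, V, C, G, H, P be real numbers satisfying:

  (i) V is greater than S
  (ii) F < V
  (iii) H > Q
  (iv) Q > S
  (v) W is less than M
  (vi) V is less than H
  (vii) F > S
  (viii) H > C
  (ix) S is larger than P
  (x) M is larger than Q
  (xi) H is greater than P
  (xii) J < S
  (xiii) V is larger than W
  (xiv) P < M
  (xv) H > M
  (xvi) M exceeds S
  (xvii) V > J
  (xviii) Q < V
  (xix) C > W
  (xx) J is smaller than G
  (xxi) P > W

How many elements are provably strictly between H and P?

The relations place P below H. An element lies strictly between them when it is forced above P and also forced below H.
Above P: {S, Q, M, F, V}. Below H: {W, C, J, S, Q, M, F, V}.
Intersection: {S, Q, M, F, V} — 5.

5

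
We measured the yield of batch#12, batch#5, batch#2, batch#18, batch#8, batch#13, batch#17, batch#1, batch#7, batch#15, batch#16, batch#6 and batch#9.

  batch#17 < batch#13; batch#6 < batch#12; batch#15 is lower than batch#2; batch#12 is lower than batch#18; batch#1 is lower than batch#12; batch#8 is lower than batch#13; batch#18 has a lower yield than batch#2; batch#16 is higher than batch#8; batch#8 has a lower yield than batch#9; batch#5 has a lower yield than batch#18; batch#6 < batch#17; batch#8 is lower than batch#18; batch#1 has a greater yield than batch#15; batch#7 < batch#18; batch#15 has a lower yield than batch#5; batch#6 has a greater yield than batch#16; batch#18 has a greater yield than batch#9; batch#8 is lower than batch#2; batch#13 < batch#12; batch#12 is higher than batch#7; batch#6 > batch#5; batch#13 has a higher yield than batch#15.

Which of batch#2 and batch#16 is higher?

batch#16 < batch#6 < batch#17 < batch#13 < batch#12 < batch#18 < batch#2, by transitivity through batch#6, batch#17, batch#13, batch#12, batch#18.
So batch#16 < batch#2; batch#2 is the higher of the two.

batch#2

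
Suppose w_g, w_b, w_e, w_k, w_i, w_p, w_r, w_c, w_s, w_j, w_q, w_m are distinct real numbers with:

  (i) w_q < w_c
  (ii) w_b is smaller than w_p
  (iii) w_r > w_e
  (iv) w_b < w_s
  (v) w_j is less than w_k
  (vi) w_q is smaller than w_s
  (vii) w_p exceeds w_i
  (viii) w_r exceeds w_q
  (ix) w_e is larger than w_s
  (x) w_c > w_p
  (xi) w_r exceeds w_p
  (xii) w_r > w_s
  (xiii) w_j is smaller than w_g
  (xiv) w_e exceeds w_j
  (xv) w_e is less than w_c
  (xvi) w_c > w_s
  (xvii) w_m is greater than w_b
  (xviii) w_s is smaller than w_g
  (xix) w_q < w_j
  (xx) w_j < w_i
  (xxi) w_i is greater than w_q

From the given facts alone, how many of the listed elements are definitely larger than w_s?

From w_s the given relations immediately reach w_e, w_c, w_g, w_r.
No other element is forced above w_s by the given relations, so the count is 4.

4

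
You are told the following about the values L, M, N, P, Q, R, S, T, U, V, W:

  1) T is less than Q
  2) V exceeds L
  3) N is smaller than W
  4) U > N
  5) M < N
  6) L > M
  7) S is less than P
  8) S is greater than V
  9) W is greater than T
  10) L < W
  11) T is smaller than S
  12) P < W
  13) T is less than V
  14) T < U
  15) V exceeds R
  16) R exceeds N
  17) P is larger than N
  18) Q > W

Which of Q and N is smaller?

N < R and R < V give N < V.
With V < S: N < R < V < S.
Then S < P extends the chain to P.
Then P < W extends the chain to W.
With W < Q: N < R < V < S < P < W < Q.
So N < Q; N is the smaller of the two.

N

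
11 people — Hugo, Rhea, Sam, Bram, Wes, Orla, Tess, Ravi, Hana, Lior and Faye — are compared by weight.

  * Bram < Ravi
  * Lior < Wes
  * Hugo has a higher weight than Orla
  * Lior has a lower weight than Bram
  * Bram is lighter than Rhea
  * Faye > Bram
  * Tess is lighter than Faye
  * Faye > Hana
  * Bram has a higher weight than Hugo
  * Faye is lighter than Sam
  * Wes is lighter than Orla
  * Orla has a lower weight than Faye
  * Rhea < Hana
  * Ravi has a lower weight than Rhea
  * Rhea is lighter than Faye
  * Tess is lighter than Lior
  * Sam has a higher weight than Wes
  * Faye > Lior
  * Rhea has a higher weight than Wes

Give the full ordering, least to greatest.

Tess < Lior < Wes < Orla < Hugo < Bram < Ravi < Rhea < Hana < Faye < Sam

Nothing is placed below Tess, so it is least; from there Tess < Lior; Lior < Wes; Wes < Orla; Orla < Hugo; Hugo < Bram; Bram < Ravi; Ravi < Rhea; Rhea < Hana; Hana < Faye; Faye < Sam, each given directly.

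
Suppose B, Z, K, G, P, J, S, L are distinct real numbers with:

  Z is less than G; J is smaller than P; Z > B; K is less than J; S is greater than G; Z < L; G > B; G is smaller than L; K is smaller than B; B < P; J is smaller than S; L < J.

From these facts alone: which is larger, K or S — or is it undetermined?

The relevant relations are K < B; B < G; G < L; L < J; J < S.
Chaining these gives K < B < G < L < J < S.
So S is larger.

S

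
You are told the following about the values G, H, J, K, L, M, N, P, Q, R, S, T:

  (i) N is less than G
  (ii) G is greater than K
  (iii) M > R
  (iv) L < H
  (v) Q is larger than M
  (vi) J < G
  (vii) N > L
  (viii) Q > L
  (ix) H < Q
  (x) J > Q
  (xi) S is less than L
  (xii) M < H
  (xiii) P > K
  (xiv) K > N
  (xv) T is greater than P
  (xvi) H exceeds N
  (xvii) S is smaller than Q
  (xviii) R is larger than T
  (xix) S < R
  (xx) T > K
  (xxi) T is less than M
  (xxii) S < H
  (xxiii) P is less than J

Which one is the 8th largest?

P

Piecing the relations together gives one ordering: S < L < N < K < P < T < R < M < H < Q < J < G.
The 8th largest is P.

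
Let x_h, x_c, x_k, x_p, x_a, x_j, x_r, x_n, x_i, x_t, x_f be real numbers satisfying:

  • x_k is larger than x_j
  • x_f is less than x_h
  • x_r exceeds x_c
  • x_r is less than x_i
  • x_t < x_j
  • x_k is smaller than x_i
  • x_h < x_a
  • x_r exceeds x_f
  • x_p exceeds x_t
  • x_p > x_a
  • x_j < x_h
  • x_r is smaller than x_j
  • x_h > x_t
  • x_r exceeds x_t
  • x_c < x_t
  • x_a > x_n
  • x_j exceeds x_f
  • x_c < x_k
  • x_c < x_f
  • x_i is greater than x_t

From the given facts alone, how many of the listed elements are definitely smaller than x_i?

6

Directly below x_i: x_t, x_r, x_k.
One step further: x_c, x_f, x_j (6 so far).
No other element is forced below x_i by the given relations, so the count is 6.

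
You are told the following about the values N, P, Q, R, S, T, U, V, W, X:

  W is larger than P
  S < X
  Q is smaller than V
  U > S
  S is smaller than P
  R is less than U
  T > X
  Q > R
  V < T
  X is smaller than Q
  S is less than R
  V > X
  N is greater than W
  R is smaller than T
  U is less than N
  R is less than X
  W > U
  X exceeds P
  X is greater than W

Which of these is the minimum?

S

R is not least since S < R; P is not least since S < P; U is not least since R < U; W is not least since U < W; X is not least since S < X; Q is not least since R < Q; V is not least since X < V; T is not least since R < T; N is not least since W < N.
Only S has nothing below it, so S is the minimum.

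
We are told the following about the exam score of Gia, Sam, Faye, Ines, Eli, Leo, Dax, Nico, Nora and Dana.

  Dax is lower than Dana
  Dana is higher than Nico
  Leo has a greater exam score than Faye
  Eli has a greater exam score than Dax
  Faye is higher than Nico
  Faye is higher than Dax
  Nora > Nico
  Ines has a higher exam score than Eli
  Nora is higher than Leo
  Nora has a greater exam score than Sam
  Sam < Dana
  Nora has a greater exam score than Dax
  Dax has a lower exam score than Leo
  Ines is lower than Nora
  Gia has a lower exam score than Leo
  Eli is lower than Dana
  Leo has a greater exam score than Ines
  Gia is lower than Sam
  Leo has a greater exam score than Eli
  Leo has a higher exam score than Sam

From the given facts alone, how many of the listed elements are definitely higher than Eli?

4

From Eli the given relations immediately reach Ines, Leo, Dana.
From those, Nora — 4 in total.
No other element is forced above Eli by the given relations, so the count is 4.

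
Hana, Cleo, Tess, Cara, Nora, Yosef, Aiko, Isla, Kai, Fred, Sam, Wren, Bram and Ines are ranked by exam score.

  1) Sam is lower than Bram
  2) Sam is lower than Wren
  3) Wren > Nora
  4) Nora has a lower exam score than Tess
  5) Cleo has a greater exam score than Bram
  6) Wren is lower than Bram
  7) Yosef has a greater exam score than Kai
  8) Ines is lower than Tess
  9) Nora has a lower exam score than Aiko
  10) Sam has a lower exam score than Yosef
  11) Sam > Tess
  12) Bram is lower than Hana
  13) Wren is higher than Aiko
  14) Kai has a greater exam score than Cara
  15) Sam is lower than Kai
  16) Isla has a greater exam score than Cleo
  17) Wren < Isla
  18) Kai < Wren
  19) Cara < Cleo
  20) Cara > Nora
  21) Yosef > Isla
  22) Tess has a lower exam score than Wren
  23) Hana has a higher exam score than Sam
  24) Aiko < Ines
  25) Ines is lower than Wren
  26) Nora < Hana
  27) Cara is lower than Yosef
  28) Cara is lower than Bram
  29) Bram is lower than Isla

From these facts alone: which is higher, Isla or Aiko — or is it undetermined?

Isla

Chaining the given relations: Aiko < Ines < Tess < Sam < Kai < Wren < Bram < Cleo < Isla.
So Isla is higher.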